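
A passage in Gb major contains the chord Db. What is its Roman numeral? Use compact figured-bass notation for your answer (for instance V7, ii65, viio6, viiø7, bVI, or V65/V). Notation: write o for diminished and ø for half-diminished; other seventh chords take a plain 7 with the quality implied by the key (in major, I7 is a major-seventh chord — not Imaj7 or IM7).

V

The pitches Db-F-Ab form a major triad rooted on Db.
In Gb major, Db is the dominant; the diatonic major triad there is V.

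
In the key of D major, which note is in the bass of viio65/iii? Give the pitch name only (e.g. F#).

The applied chord viio65/iii is rooted on E#: E#-G#-B-D.
The figure 65 means first inversion — the third is in the bass.

G#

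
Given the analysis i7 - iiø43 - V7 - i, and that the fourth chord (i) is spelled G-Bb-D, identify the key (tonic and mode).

i is given as G-Bb-D — a minor triad with root G.
If G is scale degree 1 and the mode makes that degree carry a minor triad, the tonic is G and the mode is minor.

G minor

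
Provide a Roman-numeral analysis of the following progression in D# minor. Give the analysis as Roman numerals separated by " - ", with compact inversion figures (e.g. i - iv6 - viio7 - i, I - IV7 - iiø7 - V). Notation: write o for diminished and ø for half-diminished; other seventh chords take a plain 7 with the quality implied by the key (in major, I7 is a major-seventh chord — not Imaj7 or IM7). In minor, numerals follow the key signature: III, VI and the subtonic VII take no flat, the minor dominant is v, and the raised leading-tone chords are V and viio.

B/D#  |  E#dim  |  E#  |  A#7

B/D# has root B, degree 6 in D# minor, so VI6.
E#dim: root E# is the supertonic; diminished triad there is iio.
E# is the secondary dominant of V (major triad on E#): V/V.
A#7: dominant seventh chord on A# = scale degree 5 → V7.

VI6 - iio - V/V - V7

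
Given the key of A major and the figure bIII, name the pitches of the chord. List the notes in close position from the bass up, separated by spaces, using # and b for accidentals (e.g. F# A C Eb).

C E G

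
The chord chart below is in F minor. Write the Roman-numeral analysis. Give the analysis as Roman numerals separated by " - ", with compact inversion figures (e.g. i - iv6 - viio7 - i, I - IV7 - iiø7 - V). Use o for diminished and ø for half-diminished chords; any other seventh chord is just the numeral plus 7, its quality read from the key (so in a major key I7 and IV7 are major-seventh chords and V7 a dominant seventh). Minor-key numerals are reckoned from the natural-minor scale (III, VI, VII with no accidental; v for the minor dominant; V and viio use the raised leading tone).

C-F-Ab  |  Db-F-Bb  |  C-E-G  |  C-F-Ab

i64 - iv6 - V - i64

C-F-Ab has root F, degree 1 in F minor, so i64.
Db-F-Bb: minor triad on Bb = scale degree 4 → iv6.
C-E-G has root C, degree 5 in F minor, so V.
C-F-Ab: minor triad on F = scale degree 1 → i64.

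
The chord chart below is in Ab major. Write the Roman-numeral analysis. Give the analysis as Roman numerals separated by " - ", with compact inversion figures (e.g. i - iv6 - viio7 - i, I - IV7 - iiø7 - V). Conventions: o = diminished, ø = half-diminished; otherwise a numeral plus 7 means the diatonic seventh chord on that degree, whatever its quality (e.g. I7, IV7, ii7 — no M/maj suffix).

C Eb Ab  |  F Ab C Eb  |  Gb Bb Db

I6 - vi7 - bVII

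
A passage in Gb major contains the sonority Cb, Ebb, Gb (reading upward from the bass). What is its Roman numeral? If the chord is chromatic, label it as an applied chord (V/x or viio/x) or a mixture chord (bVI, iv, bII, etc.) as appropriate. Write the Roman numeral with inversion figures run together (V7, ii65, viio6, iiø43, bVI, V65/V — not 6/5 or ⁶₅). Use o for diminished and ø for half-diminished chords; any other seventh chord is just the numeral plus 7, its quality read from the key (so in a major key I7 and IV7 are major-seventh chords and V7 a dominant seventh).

iv

Stacked in thirds the chord is Cb-Ebb-Gb: a minor triad on Cb.
Cb is the fourth degree of Gb major. This is the minor subdominant, borrowed from the parallel minor.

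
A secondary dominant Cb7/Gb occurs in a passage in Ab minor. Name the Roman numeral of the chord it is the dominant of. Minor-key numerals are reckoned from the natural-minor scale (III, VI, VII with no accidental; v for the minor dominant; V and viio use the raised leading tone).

VI

The chord is a dominant seventh chord on Cb.
A dominant resolves down a perfect fifth: Cb → Fb. In Ab minor, Fb is scale degree 6, i.e. VI.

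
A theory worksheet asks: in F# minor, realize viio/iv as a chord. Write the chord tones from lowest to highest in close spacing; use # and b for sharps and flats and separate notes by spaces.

A# C# E

The slash marks an applied leading-tone chord: viio of iv. In F# minor, iv is B, so the leading tone to it is A#, a half step below.
Building a diminished triad on A# gives A#-C#-E.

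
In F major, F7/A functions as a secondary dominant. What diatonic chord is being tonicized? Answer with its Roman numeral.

IV

The chord is a dominant seventh chord on F.
A dominant resolves down a perfect fifth: F → Bb. In F major, Bb is scale degree 4, i.e. IV.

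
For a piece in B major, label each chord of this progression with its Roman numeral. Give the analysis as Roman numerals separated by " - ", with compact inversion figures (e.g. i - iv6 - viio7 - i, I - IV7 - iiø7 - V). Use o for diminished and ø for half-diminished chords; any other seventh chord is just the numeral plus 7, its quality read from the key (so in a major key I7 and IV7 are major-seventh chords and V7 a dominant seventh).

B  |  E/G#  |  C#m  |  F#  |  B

B: root B is the tonic; major triad there is I.
E/G#: major triad on E = scale degree 4 → IV6.
C#m: minor triad on C# = scale degree 2 → ii.
F# has root F#, degree 5 in B major, so V.
B: root B is the tonic; major triad there is I.

I - IV6 - ii - V - I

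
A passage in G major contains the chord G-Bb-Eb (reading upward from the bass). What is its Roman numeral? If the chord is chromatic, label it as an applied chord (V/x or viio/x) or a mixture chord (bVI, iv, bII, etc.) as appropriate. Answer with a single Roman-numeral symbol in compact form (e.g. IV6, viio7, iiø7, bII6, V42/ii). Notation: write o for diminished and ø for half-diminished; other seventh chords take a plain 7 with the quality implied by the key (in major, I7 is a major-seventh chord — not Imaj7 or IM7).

bVI6

The pitches Eb-G-Bb form a major triad rooted on Eb.
Eb is the lowered sixth degree of G major (diatonic 6 would be E). This is a major triad on the lowered sixth degree, borrowed from the parallel minor.
With G in the bass the chord is in first inversion, so the figured bass is 6.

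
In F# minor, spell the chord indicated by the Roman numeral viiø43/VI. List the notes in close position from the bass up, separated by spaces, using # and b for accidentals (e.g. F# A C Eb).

G B C# E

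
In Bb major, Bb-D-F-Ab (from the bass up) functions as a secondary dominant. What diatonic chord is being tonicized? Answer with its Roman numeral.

IV

The chord is a dominant seventh chord on Bb.
A dominant resolves down a perfect fifth: Bb → Eb. In Bb major, Eb is scale degree 4, i.e. IV.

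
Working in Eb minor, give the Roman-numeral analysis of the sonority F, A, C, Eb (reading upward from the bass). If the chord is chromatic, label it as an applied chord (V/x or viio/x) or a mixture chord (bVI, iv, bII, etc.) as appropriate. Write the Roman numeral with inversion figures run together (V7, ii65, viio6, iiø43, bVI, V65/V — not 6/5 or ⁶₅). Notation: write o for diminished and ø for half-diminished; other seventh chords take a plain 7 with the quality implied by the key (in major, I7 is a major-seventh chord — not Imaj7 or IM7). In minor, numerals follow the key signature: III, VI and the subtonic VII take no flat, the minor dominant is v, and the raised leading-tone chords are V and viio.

V7/V

The pitches F-A-C-Eb form a dominant seventh chord rooted on F.
F is not a diatonic chord root with this quality in Eb minor, but it lies a perfect fifth above Bb (V), so the chord functions as an applied dominant of V.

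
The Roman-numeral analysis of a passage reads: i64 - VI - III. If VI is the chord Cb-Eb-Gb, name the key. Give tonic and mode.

The anchor chord is a major triad on Cb, labeled VI.
If Cb is scale degree 6 and the mode makes that degree carry a major triad, the tonic is Eb and the mode is minor.

Eb minor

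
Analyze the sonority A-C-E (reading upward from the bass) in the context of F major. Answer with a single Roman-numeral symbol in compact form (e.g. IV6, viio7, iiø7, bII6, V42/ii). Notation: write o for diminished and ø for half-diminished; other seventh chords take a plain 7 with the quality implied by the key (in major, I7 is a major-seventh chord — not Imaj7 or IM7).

The pitches A-C-E form a minor triad rooted on A.
In F major, A is the mediant; the diatonic minor triad there is iii.

iii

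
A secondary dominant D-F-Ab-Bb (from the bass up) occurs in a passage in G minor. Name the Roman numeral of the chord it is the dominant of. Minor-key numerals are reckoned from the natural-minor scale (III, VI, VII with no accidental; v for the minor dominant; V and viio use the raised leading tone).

VI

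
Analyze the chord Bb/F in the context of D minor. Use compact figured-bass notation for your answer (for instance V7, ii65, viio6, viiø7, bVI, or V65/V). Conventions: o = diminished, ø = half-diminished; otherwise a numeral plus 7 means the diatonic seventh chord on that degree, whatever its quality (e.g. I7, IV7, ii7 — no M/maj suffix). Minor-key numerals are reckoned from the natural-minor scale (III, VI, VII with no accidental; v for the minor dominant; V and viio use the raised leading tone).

The pitches Bb-D-F form a major triad rooted on Bb.
Bb is scale degree 6 in D minor, and a major triad on that degree is written VI.
With F in the bass the chord is in second inversion, so the figured bass is 64.

VI64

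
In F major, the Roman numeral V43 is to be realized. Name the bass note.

G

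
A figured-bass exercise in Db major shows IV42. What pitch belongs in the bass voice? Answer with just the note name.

F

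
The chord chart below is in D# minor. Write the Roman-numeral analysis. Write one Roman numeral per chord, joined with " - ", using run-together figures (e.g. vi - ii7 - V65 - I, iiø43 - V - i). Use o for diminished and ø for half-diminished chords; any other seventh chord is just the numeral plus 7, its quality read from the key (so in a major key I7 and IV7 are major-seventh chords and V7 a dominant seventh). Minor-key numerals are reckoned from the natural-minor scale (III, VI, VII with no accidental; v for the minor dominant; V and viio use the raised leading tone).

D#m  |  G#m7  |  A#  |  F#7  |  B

D#m has root D#, degree 1 in D# minor, so i.
G#m7 has root G#, degree 4 in D# minor, so iv7.
A#: root A# is the dominant; major triad there is V.
F#7: a dominant seventh chord on F#, the applied dominant of VI → V7/VI.
B: major triad on B = scale degree 6 → VI.

i - iv7 - V - V7/VI - VI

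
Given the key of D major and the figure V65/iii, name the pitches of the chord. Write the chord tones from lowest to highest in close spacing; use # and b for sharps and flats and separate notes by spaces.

E# G# B C#

V65/iii is a secondary dominant — the dominant seventh of iii. iii in D major is F#, so the applied chord's root is C#, a perfect fifth above.
Building a dominant seventh chord on C# gives C#-E#-G#-B.
The figured bass 65 indicates first inversion, placing the third (E#) in the bass: E#-G#-B-C#.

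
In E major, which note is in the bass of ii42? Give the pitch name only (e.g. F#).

E

ii in E major has root F#; the chord is F#-A-C#-E.
The figure 42 means third inversion — the seventh is in the bass.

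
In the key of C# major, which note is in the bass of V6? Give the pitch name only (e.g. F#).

V in C# major has root G#; the chord is G#-B#-D#.
The figure 6 means first inversion — the third is in the bass.

B#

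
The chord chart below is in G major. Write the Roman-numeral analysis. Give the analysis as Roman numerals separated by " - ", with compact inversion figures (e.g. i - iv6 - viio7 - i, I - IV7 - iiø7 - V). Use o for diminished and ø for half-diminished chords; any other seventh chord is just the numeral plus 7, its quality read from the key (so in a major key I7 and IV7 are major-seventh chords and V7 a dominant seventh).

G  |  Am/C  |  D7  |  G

G: root G is the tonic; major triad there is I.
Am/C: minor triad on A = scale degree 2 → ii6.
D7 has root D, degree 5 in G major, so V7.
G has root G, degree 1 in G major, so I.

I - ii6 - V7 - I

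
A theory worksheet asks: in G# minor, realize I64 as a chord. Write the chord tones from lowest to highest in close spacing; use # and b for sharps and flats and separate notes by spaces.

D# G# B#

I64 is the major tonic (Picardy third), borrowed from the parallel major. In G# minor that root is G#.
So the chord is G#-B#-D#.
The figured bass 64 indicates second inversion, placing the fifth (D#) in the bass: D#-G#-B#.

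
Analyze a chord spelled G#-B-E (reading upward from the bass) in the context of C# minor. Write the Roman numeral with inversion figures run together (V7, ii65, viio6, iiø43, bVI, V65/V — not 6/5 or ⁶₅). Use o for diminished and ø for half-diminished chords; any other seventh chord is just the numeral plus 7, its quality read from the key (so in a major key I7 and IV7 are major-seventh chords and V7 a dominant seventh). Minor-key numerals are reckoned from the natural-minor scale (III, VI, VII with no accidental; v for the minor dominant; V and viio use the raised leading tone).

The pitches E-G#-B form a major triad rooted on E.
In C# minor, E is the mediant; the diatonic major triad there is III.
With G# in the bass the chord is in first inversion, so the figured bass is 6.

III6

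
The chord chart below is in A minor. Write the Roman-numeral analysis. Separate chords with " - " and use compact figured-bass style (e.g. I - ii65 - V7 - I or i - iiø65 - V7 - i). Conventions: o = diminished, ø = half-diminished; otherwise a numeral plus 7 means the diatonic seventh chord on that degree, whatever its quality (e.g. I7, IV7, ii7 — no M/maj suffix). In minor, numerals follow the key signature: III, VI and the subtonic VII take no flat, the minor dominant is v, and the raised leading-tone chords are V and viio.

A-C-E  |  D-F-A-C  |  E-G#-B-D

A-C-E has root A, degree 1 in A minor, so i.
D-F-A-C has root D, degree 4 in A minor, so iv7.
E-G#-B-D: dominant seventh chord on E = scale degree 5 → V7.

i - iv7 - V7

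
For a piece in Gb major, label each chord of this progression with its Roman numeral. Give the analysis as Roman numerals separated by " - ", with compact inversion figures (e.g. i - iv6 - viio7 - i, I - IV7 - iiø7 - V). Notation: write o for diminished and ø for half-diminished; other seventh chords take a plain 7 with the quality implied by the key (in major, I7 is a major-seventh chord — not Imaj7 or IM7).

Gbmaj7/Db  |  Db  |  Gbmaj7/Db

Gbmaj7/Db: root Gb is the tonic; major seventh chord there is I43.
Db: root Db is the dominant; major triad there is V.
Gbmaj7/Db: root Gb is the tonic; major seventh chord there is I43.

I43 - V - I43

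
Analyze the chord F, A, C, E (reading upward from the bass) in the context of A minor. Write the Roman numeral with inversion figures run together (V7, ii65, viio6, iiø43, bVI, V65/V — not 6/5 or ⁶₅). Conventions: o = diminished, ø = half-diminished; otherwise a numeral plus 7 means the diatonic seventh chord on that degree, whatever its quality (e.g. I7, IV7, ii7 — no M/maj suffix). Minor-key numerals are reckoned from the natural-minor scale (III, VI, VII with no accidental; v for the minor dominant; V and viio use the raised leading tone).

VI7

Stacked in thirds the chord is F-A-C-E: a major seventh chord on F.
In A minor, F is the submediant; the diatonic major seventh chord there is VI7.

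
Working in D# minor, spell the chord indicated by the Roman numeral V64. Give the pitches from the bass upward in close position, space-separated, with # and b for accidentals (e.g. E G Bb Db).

In D# minor, the dominant is A#. The dominant is major (leading tone raised), so V is a major triad.
Stacking thirds from A# gives A#-C##-E#.
With the 64 figure the chord is in second inversion; from the bass E# upward in close position it reads E#-A#-C##.

E# A# C##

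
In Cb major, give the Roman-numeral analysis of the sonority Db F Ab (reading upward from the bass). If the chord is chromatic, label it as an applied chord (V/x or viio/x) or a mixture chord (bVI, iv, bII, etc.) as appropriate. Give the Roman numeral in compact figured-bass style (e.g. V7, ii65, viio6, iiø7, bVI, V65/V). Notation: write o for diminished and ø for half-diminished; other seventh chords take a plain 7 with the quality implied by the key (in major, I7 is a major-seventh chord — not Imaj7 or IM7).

The pitches Db-F-Ab form a major triad rooted on Db.
Db is not a diatonic chord root with this quality in Cb major, but it lies a perfect fifth above Gb (V), so the chord functions as an applied dominant of V.

V/V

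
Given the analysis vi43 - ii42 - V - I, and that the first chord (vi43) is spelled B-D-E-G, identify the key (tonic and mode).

G major

vi43 is given as B-D-E-G — a minor seventh chord with root E.
If E is scale degree 6 and the mode makes that degree carry a minor seventh chord, the tonic is G and the mode is major.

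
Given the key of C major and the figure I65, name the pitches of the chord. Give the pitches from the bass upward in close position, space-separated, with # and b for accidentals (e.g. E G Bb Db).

The numeral's case and figure indicate a major seventh chord. In C major its root, scale degree 1, is C.
That chord is spelled C-E-G-B.
With the 65 figure the chord is in first inversion; from the bass E upward in close position it reads E-G-B-C.

E G B C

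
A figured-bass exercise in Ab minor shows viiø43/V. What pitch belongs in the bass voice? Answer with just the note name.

Ab

The applied chord viiø43/V is rooted on D: D-F-Ab-C.
The figure 43 means second inversion — the fifth is in the bass.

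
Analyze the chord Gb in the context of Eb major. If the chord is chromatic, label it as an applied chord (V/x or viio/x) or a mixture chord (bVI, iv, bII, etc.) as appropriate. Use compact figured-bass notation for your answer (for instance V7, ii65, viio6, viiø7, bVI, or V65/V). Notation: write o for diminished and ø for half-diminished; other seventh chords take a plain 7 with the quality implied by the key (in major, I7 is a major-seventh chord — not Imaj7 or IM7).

Stacked in thirds the chord is Gb-Bb-Db: a major triad on Gb.
Gb is the lowered third degree of Eb major (diatonic 3 would be G). This is a major triad on the lowered third degree, borrowed from the parallel minor.

bIII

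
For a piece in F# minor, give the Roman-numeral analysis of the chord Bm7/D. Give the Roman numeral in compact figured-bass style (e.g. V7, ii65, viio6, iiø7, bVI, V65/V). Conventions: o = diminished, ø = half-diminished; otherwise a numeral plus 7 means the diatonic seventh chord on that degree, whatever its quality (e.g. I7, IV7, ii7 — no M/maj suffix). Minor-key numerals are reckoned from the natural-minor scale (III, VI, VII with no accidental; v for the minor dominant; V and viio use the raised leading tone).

iv65

The pitches B-D-F#-A form a minor seventh chord rooted on B.
In F# minor, B is the subdominant; the diatonic minor seventh chord there is iv7.
With D in the bass the chord is in first inversion, so the figured bass is 65.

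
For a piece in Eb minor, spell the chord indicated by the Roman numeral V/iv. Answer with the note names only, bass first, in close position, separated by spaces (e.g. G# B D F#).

Eb G Bb

The slash means an applied dominant: we want the dominant of iv. In Eb minor, iv is Ab minor, and its dominant is built on Eb.
Building a major triad on Eb gives Eb-G-Bb.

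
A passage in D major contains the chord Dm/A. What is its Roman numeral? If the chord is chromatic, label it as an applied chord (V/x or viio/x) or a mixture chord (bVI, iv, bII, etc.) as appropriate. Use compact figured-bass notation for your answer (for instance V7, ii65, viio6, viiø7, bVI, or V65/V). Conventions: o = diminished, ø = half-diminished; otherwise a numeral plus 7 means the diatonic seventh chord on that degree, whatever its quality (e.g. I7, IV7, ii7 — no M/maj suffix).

Stacked in thirds the chord is D-F-A: a minor triad on D.
D is the first degree of D major. This is the minor tonic, borrowed from the parallel minor.
With A in the bass the chord is in second inversion, so the figured bass is 64.

i64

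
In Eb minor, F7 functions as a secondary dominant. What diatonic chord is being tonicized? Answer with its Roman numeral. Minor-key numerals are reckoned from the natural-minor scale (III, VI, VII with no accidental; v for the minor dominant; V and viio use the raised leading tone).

The chord is a dominant seventh chord on F.
A dominant resolves down a perfect fifth: F → Bb. In Eb minor, Bb is scale degree 5, i.e. V.

V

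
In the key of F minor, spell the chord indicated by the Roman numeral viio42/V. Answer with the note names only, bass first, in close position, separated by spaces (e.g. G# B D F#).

Ab B D F

viio42/V is a secondary leading-tone chord. The target V is C in F minor; the applied chord is rooted a semitone below, on B.
Building a fully diminished seventh chord on B gives B-D-F-Ab.
The figured bass 42 indicates third inversion, placing the seventh (Ab) in the bass: Ab-B-D-F.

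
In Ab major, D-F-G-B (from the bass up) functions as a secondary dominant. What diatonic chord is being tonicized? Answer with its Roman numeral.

iii

The chord is a dominant seventh chord on G.
A dominant resolves down a perfect fifth: G → C. In Ab major, C is scale degree 3, i.e. iii.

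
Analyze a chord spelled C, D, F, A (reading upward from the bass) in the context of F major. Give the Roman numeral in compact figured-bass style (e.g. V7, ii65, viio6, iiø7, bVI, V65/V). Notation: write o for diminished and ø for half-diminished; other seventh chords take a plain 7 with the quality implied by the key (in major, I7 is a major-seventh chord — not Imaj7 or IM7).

The pitches D-F-A-C form a minor seventh chord rooted on D.
D is scale degree 6 in F major, and a minor seventh chord on that degree is written vi7.
With C in the bass the chord is in third inversion, so the figured bass is 42.

vi42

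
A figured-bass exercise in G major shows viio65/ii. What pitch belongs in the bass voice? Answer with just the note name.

The applied chord viio65/ii is rooted on G#: G#-B-D-F.
The figure 65 means first inversion — the third is in the bass.

B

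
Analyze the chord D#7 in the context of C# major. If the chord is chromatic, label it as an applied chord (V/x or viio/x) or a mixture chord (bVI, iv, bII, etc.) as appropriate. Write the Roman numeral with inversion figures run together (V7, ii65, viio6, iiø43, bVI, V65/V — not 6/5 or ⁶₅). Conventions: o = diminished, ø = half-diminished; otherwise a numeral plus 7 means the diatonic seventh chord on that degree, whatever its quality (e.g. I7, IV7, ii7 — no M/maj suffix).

V7/V

The pitches D#-F##-A#-C# form a dominant seventh chord rooted on D#.
D# is not a diatonic chord root with this quality in C# major, but it lies a perfect fifth above G# (V), so the chord functions as an applied dominant of V.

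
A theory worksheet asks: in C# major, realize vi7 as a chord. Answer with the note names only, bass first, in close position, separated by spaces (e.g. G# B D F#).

In C# major, scale degree 6 is A#, and the diatonic chord built there is a minor seventh chord.
Stacking thirds from A# gives A#-C#-E#-G#.

A# C# E# G#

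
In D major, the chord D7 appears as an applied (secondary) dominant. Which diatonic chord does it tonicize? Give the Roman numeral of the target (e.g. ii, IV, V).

The chord is a dominant seventh chord on D.
A dominant resolves down a perfect fifth: D → G. In D major, G is scale degree 4, i.e. IV.

IV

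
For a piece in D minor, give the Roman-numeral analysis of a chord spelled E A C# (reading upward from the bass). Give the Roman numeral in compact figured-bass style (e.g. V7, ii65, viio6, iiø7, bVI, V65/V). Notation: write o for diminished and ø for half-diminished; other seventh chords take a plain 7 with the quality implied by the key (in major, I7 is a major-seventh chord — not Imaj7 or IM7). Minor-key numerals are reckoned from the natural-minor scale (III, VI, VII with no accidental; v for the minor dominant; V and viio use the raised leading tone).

V64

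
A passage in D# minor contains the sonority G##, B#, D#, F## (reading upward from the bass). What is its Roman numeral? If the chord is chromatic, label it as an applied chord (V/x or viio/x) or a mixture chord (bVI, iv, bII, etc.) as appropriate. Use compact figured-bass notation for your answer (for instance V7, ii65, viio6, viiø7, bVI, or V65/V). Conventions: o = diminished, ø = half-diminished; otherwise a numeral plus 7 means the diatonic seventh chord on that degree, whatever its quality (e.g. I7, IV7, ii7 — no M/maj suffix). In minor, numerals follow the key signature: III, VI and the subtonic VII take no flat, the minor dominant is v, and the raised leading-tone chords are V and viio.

Stacked in thirds the chord is G##-B#-D#-F##: a half-diminished seventh chord on G##.
G## sits a half step below A# (V in D# minor); a diminished chord there is the applied leading-tone chord of V.

viiø7/V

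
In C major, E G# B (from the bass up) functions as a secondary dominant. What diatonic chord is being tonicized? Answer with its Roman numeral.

The chord is a major triad on E.
A dominant resolves down a perfect fifth: E → A. In C major, A is scale degree 6, i.e. vi.

vi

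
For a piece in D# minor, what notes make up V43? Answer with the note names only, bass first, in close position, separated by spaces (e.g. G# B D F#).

In D# minor, scale degree 5 is A#. The dominant is major (leading tone raised), so V is a dominant seventh chord.
Stacking thirds from A# gives A#-C##-E#-G#.
The figured bass 43 indicates second inversion, placing the fifth (E#) in the bass: E#-G#-A#-C##.

E# G# A# C##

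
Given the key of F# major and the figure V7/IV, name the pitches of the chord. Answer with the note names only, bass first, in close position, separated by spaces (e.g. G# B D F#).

The slash means an applied dominant: we want the dominant of IV. In F# major, IV is B major, and its dominant is built on F#.
Building a dominant seventh chord on F# gives F#-A#-C#-E.

F# A# C# E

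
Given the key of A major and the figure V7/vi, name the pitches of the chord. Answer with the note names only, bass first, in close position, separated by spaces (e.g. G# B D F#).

C# E# G# B

V7/vi is a secondary dominant — the dominant seventh of vi. vi in A major is F#, so the applied chord's root is C#, a perfect fifth above.
Building a dominant seventh chord on C# gives C#-E#-G#-B.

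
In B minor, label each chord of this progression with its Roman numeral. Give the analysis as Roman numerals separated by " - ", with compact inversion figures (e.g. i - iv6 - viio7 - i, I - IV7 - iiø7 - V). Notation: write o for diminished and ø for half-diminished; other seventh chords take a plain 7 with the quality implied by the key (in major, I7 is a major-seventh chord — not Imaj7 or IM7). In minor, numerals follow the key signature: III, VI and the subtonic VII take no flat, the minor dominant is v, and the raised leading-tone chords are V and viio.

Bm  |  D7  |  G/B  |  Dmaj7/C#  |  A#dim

i - V7/VI - VI6 - III42 - viio

Bm: minor triad on B = scale degree 1 → i.
D7 is the secondary dominant of VI (dominant seventh chord on D): V7/VI.
G/B: root G is the submediant; major triad there is VI6.
Dmaj7/C#: major seventh chord on D = scale degree 3 → III42.
A#dim has root A#, degree 7 in B minor, so viio.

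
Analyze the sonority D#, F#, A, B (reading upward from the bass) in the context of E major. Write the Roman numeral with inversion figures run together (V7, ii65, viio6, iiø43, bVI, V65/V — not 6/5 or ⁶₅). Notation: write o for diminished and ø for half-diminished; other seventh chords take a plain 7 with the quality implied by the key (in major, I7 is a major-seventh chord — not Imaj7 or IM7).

V65

Stacked in thirds the chord is B-D#-F#-A: a dominant seventh chord on B.
B is scale degree 5 in E major, and a dominant seventh chord on that degree is written V7.
With D# in the bass the chord is in first inversion, so the figured bass is 65.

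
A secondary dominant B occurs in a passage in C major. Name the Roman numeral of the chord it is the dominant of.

iii

The chord is a major triad on B.
A dominant resolves down a perfect fifth: B → E. In C major, E is scale degree 3, i.e. iii.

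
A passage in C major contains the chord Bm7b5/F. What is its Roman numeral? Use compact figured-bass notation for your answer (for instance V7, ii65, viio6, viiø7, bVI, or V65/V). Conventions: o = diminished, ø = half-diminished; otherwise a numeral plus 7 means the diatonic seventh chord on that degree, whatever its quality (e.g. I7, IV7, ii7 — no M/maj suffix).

viiø43

The pitches B-D-F-A form a half-diminished seventh chord rooted on B.
In C major, B is the leading tone; the diatonic half-diminished seventh chord there is viiø7.
With F in the bass the chord is in second inversion, so the figured bass is 43.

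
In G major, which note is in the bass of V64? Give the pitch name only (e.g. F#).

A

V in G major has root D; the chord is D-F#-A.
The figure 64 means second inversion — the fifth is in the bass.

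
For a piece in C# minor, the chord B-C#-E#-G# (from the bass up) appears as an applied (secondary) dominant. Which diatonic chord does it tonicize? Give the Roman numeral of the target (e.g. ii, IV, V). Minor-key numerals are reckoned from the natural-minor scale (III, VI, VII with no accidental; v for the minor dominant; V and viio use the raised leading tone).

The chord is a dominant seventh chord on C#.
A dominant resolves down a perfect fifth: C# → F#. In C# minor, F# is scale degree 4, i.e. iv.

iv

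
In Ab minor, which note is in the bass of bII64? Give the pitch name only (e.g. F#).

Fb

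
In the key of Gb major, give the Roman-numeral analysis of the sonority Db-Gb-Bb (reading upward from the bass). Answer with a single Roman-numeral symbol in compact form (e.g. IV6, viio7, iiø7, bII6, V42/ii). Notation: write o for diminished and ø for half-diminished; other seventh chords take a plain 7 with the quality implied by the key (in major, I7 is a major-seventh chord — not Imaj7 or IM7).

The pitches Gb-Bb-Db form a major triad rooted on Gb.
In Gb major, Gb is the tonic; the diatonic major triad there is I.
With Db in the bass the chord is in second inversion, so the figured bass is 64.

I64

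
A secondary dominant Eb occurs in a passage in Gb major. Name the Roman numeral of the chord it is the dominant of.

ii

The chord is a major triad on Eb.
A dominant resolves down a perfect fifth: Eb → Ab. In Gb major, Ab is scale degree 2, i.e. ii.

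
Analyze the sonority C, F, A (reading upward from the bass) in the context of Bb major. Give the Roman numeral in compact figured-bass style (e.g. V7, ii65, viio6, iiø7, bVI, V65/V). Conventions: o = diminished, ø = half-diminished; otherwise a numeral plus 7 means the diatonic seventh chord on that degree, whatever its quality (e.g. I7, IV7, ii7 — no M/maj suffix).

Stacked in thirds the chord is F-A-C: a major triad on F.
In Bb major, F is the dominant; the diatonic major triad there is V.
With C in the bass the chord is in second inversion, so the figured bass is 64.

V64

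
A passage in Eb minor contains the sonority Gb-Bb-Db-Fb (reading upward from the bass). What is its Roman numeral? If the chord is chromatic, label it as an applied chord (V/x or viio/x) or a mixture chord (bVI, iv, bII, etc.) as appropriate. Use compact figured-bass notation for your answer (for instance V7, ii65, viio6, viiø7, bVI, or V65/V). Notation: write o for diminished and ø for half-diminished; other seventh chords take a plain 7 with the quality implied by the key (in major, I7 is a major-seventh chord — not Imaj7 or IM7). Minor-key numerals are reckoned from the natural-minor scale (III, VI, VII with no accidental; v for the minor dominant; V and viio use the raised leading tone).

V7/VI

Stacked in thirds the chord is Gb-Bb-Db-Fb: a dominant seventh chord on Gb.
Gb is not a diatonic chord root with this quality in Eb minor, but it lies a perfect fifth above Cb (VI), so the chord functions as an applied dominant of VI.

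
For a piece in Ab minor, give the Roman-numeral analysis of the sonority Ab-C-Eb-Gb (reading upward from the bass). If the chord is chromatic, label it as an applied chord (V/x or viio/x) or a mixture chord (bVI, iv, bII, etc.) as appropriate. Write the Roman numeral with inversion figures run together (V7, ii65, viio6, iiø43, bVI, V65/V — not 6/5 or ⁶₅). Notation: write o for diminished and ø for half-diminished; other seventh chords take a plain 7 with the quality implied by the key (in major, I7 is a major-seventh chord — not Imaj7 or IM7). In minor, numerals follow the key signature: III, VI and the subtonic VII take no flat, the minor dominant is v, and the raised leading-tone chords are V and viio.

V7/iv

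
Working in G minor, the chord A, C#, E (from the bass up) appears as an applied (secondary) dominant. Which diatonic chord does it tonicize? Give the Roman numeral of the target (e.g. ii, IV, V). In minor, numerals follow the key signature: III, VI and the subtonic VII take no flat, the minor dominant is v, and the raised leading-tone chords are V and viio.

V

The chord is a major triad on A.
A dominant resolves down a perfect fifth: A → D. In G minor, D is scale degree 5, i.e. V.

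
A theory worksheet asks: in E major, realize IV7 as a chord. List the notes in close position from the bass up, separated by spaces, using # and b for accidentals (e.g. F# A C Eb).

A C# E G#

The numeral's case and figure indicate a major seventh chord. In E major its root, the subdominant, is A.
That chord is spelled A-C#-E-G#.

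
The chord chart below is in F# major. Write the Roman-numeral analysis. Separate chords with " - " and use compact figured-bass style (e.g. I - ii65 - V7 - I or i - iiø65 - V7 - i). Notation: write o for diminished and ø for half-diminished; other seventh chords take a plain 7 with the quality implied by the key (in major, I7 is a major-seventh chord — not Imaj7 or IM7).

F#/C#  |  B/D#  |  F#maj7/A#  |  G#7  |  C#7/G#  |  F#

I64 - IV6 - I65 - V7/V - V43 - I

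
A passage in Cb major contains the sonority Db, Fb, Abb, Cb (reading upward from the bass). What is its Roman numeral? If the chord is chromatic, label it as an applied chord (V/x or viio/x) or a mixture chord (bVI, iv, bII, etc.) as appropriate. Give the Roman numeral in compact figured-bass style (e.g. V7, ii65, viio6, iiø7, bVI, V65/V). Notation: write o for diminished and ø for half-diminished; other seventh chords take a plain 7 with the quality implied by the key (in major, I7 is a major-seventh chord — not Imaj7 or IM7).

Stacked in thirds the chord is Db-Fb-Abb-Cb: a half-diminished seventh chord on Db.
Db is the second degree of Cb major. This is the half-diminished supertonic seventh, borrowed from the parallel minor.

iiø7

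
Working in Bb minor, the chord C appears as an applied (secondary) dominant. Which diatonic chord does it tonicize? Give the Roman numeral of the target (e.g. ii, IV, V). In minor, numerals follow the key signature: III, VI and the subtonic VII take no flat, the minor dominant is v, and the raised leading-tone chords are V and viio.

V

The chord is a major triad on C.
A dominant resolves down a perfect fifth: C → F. In Bb minor, F is scale degree 5, i.e. V.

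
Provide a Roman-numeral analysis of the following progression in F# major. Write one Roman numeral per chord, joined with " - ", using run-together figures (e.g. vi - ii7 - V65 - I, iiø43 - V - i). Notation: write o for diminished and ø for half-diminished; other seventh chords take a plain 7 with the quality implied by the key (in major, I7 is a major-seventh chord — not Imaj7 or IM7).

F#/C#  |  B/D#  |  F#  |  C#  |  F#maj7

I64 - IV6 - I - V - I7

F#/C# has root F#, degree 1 in F# major, so I64.
B/D# has root B, degree 4 in F# major, so IV6.
F# has root F#, degree 1 in F# major, so I.
C#: major triad on C# = scale degree 5 → V.
F#maj7 has root F#, degree 1 in F# major, so I7.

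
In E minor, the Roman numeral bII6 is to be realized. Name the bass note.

A

bII in E minor has root F; the chord is F-A-C.
The figure 6 means first inversion — the third is in the bass.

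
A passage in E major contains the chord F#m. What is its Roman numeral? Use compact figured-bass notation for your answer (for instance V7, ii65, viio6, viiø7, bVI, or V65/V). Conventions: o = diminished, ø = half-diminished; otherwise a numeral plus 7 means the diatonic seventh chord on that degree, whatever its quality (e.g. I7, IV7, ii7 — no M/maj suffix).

ii

Stacked in thirds the chord is F#-A-C#: a minor triad on F#.
In E major, F# is the supertonic; the diatonic minor triad there is ii.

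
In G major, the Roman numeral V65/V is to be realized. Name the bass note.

C#

The applied chord V65/V is rooted on A: A-C#-E-G.
The figure 65 means first inversion — the third is in the bass.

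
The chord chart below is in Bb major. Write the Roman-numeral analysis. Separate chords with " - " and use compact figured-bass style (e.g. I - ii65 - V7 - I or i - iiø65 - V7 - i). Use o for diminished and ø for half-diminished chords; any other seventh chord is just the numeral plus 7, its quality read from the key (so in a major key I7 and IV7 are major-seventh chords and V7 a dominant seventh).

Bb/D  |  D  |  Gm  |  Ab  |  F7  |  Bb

I6 - V/vi - vi - bVII - V7 - I

Bb/D: root Bb is the tonic; major triad there is I6.
D: chromatic; D is V of vi, so V/vi.
Gm: minor triad on G = scale degree 6 → vi.
Ab: Ab with this quality isn't in the key; it's bVII, borrowed from the parallel minor.
F7 has root F, degree 5 in Bb major, so V7.
Bb: major triad on Bb = scale degree 1 → I.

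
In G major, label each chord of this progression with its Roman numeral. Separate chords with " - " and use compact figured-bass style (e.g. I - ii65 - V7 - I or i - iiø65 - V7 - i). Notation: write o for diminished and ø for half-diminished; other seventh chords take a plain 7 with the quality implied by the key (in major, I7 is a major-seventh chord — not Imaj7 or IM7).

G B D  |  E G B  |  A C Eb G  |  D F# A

I - vi - iiø7 - V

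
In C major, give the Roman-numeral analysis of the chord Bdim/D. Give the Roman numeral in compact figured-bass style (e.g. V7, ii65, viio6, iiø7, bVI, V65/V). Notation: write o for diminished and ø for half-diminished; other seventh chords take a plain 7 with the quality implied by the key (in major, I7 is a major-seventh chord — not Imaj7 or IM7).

Stacked in thirds the chord is B-D-F: a diminished triad on B.
In C major, B is the leading tone; the diatonic diminished triad there is viio.
With D in the bass the chord is in first inversion, so the figured bass is 6.

viio6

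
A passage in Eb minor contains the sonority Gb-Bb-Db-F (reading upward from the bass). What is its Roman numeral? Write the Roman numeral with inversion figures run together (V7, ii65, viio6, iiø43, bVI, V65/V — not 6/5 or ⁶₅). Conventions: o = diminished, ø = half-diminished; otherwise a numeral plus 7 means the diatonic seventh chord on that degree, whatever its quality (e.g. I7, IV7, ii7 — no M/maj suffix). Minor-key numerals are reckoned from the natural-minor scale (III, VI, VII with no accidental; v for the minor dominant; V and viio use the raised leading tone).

III7

Stacked in thirds the chord is Gb-Bb-Db-F: a major seventh chord on Gb.
In Eb minor, Gb is the mediant; the diatonic major seventh chord there is III7.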